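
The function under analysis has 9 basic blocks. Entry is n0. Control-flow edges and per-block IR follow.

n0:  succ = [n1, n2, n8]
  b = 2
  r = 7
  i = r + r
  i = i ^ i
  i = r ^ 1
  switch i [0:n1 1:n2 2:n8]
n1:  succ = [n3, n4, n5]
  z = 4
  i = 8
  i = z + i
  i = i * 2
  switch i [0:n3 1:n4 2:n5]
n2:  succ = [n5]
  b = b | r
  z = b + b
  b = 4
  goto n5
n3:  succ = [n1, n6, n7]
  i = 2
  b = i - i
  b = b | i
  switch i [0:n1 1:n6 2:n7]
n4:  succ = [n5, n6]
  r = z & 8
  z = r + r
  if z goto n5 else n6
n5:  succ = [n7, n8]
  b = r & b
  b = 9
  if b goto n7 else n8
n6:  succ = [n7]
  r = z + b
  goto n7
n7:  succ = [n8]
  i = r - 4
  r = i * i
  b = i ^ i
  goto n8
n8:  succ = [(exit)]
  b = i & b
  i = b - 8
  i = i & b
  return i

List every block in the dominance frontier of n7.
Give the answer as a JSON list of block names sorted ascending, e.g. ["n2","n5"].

idom tree: n1←n0 n2←n0 n3←n1 n4←n1 n5←n0 n6←n1 n7←n0 n8←n0
Join-block Dom:
  n1: preds {n0,n3}: {n0} ∩ {n0,n1,n3} = {n0}; idom=n0
  n5: preds {n1,n2,n4}: {n0,n1} ∩ {n0,n2} ∩ {n0,n1,n4} = {n0}; idom=n0
  n6: preds {n3,n4}: {n0,n1,n3} ∩ {n0,n1,n4} = {n0,n1}; idom=n1
  n7: preds {n3,n5,n6}: {n0,n1,n3} ∩ {n0,n5} ∩ {n0,n1,n6} = {n0}; idom=n0
  n8: preds {n0,n5,n7}: {n0} ∩ {n0,n5} ∩ {n0,n7} = {n0}; idom=n0

DF walk-up:
  n1←n0: walk · to n0
  n1←n3: walk n3→n1 to n0
  n5←n1: walk n1 to n0
  n5←n2: walk n2 to n0
  n5←n4: walk n4→n1 to n0
  n6←n3: walk n3 to n1
  n6←n4: walk n4 to n1
  n7←n3: walk n3→n1 to n0
  n7←n5: walk n5 to n0
  n7←n6: walk n6→n1 to n0
  n8←n0: walk · to n0
  n8←n5: walk n5 to n0
  n8←n7: walk n7 to n0
  n0: DF=∅
  n1: DF={n1,n5,n7}
  n2: DF={n5}
  n3: DF={n1,n6,n7}
  n4: DF={n5,n6}
  n5: DF={n7,n8}
  n6: DF={n7}
  n7: DF={n8}
  n8: DF=∅

DF(n7) = ["n8"]

Answer: ["n8"]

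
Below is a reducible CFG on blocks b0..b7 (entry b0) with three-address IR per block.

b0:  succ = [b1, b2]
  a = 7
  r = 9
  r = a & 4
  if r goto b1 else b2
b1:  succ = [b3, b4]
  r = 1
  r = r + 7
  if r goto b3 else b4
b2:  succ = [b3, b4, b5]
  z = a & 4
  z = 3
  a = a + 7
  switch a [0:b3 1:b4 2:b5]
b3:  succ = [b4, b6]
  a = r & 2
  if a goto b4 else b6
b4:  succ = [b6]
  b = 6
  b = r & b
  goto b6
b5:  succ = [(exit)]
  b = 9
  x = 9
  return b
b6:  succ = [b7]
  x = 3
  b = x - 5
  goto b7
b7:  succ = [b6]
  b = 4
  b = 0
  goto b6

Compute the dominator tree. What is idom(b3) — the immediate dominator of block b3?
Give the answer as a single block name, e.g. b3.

Answer: b0

Analysis:
idom tree: b1←b0 b2←b0 b3←b0 b4←b0 b5←b2 b6←b0 b7←b6
Join-block Dom:
  b3: preds {b1,b2}: {b0,b1} ∩ {b0,b2} = {b0}; idom=b0
  b4: preds {b1,b2,b3}: {b0,b1} ∩ {b0,b2} ∩ {b0,b3} = {b0}; idom=b0
  b6: preds {b3,b4,b7}: {b0,b3} ∩ {b0,b4} ∩ {b0,b6,b7} = {b0}; idom=b0

idom(b3) = b0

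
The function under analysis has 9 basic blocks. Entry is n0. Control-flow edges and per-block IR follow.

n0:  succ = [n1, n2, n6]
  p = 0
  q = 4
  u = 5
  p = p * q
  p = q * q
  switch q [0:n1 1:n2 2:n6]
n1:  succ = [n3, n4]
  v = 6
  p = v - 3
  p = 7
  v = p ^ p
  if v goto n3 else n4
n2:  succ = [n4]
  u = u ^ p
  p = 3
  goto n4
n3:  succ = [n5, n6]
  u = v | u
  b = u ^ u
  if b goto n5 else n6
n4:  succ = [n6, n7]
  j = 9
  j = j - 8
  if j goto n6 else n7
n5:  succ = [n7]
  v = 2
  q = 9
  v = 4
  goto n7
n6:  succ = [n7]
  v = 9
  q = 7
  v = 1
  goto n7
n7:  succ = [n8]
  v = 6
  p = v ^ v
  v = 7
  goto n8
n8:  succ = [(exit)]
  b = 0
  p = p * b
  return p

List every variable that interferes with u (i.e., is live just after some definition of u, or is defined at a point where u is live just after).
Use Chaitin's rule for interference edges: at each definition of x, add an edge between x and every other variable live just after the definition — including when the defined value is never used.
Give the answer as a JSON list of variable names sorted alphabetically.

Per-block:
  n0 def {p,q,u} use ∅
  n1 def {p,v} use ∅
  n2 def {p,u} use {p,u}
  n3 def {b,u} use {u,v}
  n4 def {j} use ∅
  n5 def {q,v} use ∅
  n6 def {q,v} use ∅
  n7 def {p,v} use ∅
  n8 def {b,p} use {p}

Live sets:
  live n0: ∅→{p,u}
  live n1: {u}→{u,v}
  live n2: {p,u}→∅
  live n3: {u,v}→∅
  live n4: ∅→∅
  live n5: ∅→∅
  live n6: ∅→∅
  live n7: ∅→{p}
  live n8: {p}→∅

Conflict graph:
  b — {p}
  j — ∅
  p — {b,q,u,v}
  q — {p,u}
  u — {p,q,v}
  v — {p,u}

N(u) = ["p", "q", "v"]

Answer: ["p", "q", "v"]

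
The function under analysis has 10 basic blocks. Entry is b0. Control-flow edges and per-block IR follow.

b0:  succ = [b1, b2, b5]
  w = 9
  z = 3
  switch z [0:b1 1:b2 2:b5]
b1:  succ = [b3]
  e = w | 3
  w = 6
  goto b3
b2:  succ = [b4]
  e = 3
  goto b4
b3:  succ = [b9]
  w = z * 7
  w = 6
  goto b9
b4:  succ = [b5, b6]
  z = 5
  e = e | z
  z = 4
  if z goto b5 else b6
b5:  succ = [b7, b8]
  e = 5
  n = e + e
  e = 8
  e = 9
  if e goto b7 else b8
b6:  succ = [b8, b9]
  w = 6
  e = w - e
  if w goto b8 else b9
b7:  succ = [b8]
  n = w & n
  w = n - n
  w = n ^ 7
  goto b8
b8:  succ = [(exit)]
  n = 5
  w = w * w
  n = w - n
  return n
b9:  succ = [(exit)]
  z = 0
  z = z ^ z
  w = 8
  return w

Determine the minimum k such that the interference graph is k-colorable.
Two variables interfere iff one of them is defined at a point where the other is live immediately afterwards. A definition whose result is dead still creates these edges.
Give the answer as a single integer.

def/use:
  b0: def={w,z} ue=∅
  b1: def={e,w} ue={w}
  b2: def={e} ue=∅
  b3: def={w} ue={z}
  b4: def={e,z} ue={e}
  b5: def={e,n} ue=∅
  b6: def={e,w} ue={e}
  b7: def={n,w} ue={n,w}
  b8: def={n,w} ue={w}
  b9: def={w,z} ue=∅

Liveness:
  live b0: ∅→{w,z}
  live b1: {w,z}→{z}
  live b2: {w}→{e,w}
  live b3: {z}→∅
  live b4: {e,w}→{e,w}
  live b5: {w}→{n,w}
  live b6: {e}→{w}
  live b7: {n,w}→{w}
  live b8: {w}→∅
  live b9: ∅→∅

Interfere edges:
  e↔{n,w,z}
  n↔{e,w}
  w↔{e,n,z}
  z↔{e,w}

Chromatic number:
  {e,n,w} pairwise interfere (3-clique) ⇒ χ ≥ 3
  assign e→c0 n→c2 w→c1 z→c2 — no edge inside a register ⇒ χ ≤ 3
  χ = 3

Answer: 3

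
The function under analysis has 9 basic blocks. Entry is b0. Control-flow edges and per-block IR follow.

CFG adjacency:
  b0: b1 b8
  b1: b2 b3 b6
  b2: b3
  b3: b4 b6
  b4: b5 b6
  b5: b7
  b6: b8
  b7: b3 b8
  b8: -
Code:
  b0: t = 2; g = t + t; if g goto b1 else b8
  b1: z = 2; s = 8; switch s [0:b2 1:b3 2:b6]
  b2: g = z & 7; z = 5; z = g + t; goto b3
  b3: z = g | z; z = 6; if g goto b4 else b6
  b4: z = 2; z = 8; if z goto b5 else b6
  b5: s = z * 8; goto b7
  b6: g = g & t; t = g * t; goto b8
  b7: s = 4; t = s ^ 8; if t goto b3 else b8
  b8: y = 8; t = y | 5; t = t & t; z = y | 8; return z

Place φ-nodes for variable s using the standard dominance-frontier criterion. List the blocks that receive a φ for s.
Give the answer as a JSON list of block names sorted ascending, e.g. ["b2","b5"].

Answer: ["b3", "b6", "b8"]

Derivation:
idom tree: b1←b0 b2←b1 b3←b1 b4←b3 b5←b4 b6←b1 b7←b5 b8←b0
Dom∩ at merges:
  b3: preds {b1,b2,b7}: {b0,b1} ∩ {b0,b1,b2} ∩ {b0,b1,b3,b4,b5,b7} = {b0,b1}; idom=b1
  b6: preds {b1,b3,b4}: {b0,b1} ∩ {b0,b1,b3} ∩ {b0,b1,b3,b4} = {b0,b1}; idom=b1
  b8: preds {b0,b6,b7}: {b0} ∩ {b0,b1,b6} ∩ {b0,b1,b3,b4,b5,b7} = {b0}; idom=b0

DF derivation:
  join b3 pred b1: · stop@b1
  join b3 pred b2: b2 stop@b1
  join b3 pred b7: b7→b5→b4→b3 stop@b1
  join b6 pred b1: · stop@b1
  join b6 pred b3: b3 stop@b1
  join b6 pred b4: b4→b3 stop@b1
  join b8 pred b0: · stop@b0
  join b8 pred b6: b6→b1 stop@b0
  join b8 pred b7: b7→b5→b4→b3→b1 stop@b0
  b0 → ∅
  b1 → {b8}
  b2 → {b3}
  b3 → {b3,b6,b8}
  b4 → {b3,b6,b8}
  b5 → {b3,b8}
  b6 → {b8}
  b7 → {b3,b8}
  b8 → ∅

φ for s: defs {b1,b5,b7}
  DF⁺ = {b3,b6,b8}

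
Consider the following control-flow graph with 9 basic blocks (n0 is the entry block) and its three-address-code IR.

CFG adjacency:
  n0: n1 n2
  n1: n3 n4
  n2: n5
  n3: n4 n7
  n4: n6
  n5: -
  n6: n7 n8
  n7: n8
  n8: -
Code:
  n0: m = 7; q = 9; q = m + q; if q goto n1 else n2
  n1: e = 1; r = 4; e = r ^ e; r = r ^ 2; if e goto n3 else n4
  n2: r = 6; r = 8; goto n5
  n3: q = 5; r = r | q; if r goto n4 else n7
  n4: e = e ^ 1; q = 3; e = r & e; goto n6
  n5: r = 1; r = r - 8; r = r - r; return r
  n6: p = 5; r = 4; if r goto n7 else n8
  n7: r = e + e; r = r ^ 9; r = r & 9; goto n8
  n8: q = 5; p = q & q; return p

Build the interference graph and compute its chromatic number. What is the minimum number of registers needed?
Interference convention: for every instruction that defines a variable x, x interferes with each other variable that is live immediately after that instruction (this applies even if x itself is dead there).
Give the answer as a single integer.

Per-block:
  n0 def {m,q} use ∅
  n1 def {e,r} use ∅
  n2 def {r} use ∅
  n3 def {q,r} use {r}
  n4 def {e,q} use {e,r}
  n5 def {r} use ∅
  n6 def {p,r} use ∅
  n7 def {r} use {e}
  n8 def {p,q} use ∅

Liveness:
  live n0: ∅→∅
  live n1: ∅→{e,r}
  live n2: ∅→∅
  live n3: {e,r}→{e,r}
  live n4: {e,r}→{e}
  live n5: ∅→∅
  live n6: {e}→{e}
  live n7: {e}→∅
  live n8: ∅→∅

Interference:
  e: {p,q,r}
  m: {q}
  p: {e}
  q: {e,m,r}
  r: {e,q}

Colouring:
  lower bound: {e,q,r} mutually conflict ⇒ χ ≥ 3
  assign e→R0 m→R0 p→R1 q→R1 r→R2 — no edge inside a register ⇒ χ ≤ 3
  χ = 3

Answer: 3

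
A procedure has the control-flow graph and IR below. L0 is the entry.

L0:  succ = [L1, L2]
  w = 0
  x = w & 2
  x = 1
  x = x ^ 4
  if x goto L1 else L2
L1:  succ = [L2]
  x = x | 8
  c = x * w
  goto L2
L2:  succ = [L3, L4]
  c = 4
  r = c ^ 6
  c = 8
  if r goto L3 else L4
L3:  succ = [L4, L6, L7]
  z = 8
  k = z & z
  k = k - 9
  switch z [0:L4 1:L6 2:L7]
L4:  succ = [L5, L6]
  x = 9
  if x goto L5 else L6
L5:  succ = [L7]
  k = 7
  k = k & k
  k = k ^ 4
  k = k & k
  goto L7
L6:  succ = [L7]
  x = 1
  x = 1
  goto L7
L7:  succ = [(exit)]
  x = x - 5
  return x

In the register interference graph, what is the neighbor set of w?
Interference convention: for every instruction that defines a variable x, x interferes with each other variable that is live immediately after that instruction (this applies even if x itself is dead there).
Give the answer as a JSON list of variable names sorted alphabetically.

Answer: ["x"]

Analysis:
Block summaries:
  L0 def {w,x} use ∅
  L1 def {c,x} use {w,x}
  L2 def {c,r} use ∅
  L3 def {k,z} use ∅
  L4 def {x} use ∅
  L5 def {k} use ∅
  L6 def {x} use ∅
  L7 def {x} use {x}

Liveness:
  live L0: ∅→{w,x}
  live L1: {w,x}→{x}
  live L2: {x}→{x}
  live L3: {x}→{x}
  live L4: ∅→{x}
  live L5: {x}→{x}
  live L6: ∅→{x}
  live L7: {x}→∅

Interfere edges:
  c — {r,x}
  k — {x,z}
  r — {c,x}
  w — {x}
  x — {c,k,r,w,z}
  z — {k,x}

N(w) = ["x"]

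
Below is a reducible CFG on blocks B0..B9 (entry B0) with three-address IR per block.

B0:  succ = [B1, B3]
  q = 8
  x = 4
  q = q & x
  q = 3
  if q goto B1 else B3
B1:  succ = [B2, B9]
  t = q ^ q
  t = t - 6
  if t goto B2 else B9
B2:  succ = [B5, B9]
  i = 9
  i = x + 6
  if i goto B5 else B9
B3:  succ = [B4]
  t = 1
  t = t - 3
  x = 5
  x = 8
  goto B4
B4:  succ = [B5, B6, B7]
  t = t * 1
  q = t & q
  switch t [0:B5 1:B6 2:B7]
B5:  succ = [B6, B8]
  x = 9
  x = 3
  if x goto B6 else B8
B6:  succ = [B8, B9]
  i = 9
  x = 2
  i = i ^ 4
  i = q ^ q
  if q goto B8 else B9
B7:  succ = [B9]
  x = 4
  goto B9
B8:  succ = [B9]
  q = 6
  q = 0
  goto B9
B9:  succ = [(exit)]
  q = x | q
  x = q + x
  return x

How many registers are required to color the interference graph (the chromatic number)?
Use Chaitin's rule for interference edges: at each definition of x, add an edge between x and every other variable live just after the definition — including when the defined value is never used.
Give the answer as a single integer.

Block summaries:
  B0 def {q,x} use ∅
  B1 def {t} use {q}
  B2 def {i} use {x}
  B3 def {t,x} use ∅
  B4 def {q,t} use {q,t}
  B5 def {x} use ∅
  B6 def {i,x} use {q}
  B7 def {x} use ∅
  B8 def {q} use ∅
  B9 def {q,x} use {q,x}

Live sets:
  B0 li=∅ lo={q,x}
  B1 li={q,x} lo={q,x}
  B2 li={q,x} lo={q,x}
  B3 li={q} lo={q,t}
  B4 li={q,t} lo={q}
  B5 li={q} lo={q,x}
  B6 li={q} lo={q,x}
  B7 li={q} lo={q,x}
  B8 li={x} lo={q,x}
  B9 li={q,x} lo=∅

Interference:
  i: {q,x}
  q: {i,t,x}
  t: {q,x}
  x: {i,q,t}

Registers:
  clique {i,q,x} ⇒ need ≥ 3
  assign i→c2 q→c0 t→c2 x→c1 — no edge inside a register ⇒ χ ≤ 3
  χ = 3

Answer: 3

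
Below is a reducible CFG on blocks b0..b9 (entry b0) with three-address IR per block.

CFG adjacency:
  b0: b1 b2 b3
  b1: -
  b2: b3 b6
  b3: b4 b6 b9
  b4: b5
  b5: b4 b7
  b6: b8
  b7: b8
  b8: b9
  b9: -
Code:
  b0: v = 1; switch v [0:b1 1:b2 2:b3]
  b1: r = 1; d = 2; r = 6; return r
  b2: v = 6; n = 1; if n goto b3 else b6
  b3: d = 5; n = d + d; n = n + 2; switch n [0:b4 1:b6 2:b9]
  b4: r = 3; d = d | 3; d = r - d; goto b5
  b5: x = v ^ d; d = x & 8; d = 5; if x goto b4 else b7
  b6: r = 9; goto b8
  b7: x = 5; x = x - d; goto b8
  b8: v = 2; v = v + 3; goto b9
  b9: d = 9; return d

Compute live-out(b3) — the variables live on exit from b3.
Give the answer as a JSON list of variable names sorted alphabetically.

Block summaries:
  b0: {v} / ∅
  b1: {d,r} / ∅
  b2: {n,v} / ∅
  b3: {d,n} / ∅
  b4: {d,r} / {d}
  b5: {d,x} / {d,v}
  b6: {r} / ∅
  b7: {x} / {d}
  b8: {v} / ∅
  b9: {d} / ∅

Live sets:
  b0: in=∅ out={v}
  b1: in=∅ out=∅
  b2: in=∅ out={v}
  b3: in={v} out={d,v}
  b4: in={d,v} out={d,v}
  b5: in={d,v} out={d,v}
  b6: in=∅ out=∅
  b7: in={d} out=∅
  b8: in=∅ out=∅
  b9: in=∅ out=∅

live-out(b3) = ["d", "v"]

Answer: ["d", "v"]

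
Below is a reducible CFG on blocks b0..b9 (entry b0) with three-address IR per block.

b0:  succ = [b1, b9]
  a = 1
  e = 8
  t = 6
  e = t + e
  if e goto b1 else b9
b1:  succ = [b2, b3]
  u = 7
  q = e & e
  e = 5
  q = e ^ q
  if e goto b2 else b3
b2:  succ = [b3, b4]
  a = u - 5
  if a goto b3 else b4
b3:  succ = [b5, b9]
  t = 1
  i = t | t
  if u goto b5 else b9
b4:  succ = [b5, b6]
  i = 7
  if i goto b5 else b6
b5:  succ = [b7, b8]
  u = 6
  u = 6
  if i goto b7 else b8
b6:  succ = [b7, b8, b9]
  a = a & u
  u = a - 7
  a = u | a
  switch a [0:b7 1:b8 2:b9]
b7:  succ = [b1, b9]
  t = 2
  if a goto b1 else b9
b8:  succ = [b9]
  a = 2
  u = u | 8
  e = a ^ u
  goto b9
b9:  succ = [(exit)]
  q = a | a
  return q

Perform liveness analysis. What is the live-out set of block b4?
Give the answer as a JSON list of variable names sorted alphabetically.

Answer: ["a", "e", "i", "u"]

Analysis:
def/use:
  b0: def={a,e,t} ue=∅
  b1: def={e,q,u} ue={e}
  b2: def={a} ue={u}
  b3: def={i,t} ue={u}
  b4: def={i} ue=∅
  b5: def={u} ue={i}
  b6: def={a,u} ue={a,u}
  b7: def={t} ue={a}
  b8: def={a,e,u} ue={u}
  b9: def={q} ue={a}

Liveness:
  live b0: ∅→{a,e}
  live b1: {a,e}→{a,e,u}
  live b2: {e,u}→{a,e,u}
  live b3: {a,e,u}→{a,e,i}
  live b4: {a,e,u}→{a,e,i,u}
  live b5: {a,e,i}→{a,e,u}
  live b6: {a,e,u}→{a,e,u}
  live b7: {a,e}→{a,e}
  live b8: {u}→{a}
  live b9: {a}→∅

live-out(b4) = ["a", "e", "i", "u"]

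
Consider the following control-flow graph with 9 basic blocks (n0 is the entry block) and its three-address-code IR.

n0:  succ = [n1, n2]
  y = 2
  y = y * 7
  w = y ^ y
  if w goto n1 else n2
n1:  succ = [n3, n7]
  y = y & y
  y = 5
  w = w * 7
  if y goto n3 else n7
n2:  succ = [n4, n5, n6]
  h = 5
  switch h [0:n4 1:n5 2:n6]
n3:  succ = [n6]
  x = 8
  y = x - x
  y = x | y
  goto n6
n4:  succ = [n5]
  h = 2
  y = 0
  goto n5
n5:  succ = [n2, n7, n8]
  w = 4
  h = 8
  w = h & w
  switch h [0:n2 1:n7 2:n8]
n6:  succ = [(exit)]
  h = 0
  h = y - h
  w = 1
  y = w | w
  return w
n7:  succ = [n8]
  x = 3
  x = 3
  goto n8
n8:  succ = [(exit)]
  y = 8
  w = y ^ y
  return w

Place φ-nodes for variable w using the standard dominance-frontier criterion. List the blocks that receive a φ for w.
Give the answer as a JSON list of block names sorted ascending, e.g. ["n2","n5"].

Answer: ["n2", "n6", "n7", "n8"]

Analysis:
idom tree: n1←n0 n2←n0 n3←n1 n4←n2 n5←n2 n6←n0 n7←n0 n8←n0
Dom at joins:
  n2: preds {n0,n5}: {n0} ∩ {n0,n2,n5} = {n0}; idom=n0
  n5: preds {n2,n4}: {n0,n2} ∩ {n0,n2,n4} = {n0,n2}; idom=n2
  n6: preds {n2,n3}: {n0,n2} ∩ {n0,n1,n3} = {n0}; idom=n0
  n7: preds {n1,n5}: {n0,n1} ∩ {n0,n2,n5} = {n0}; idom=n0
  n8: preds {n5,n7}: {n0,n2,n5} ∩ {n0,n7} = {n0}; idom=n0

Frontier:
  join n2 pred n0: · stop@n0
  join n2 pred n5: n5→n2 stop@n0
  join n5 pred n2: · stop@n2
  join n5 pred n4: n4 stop@n2
  join n6 pred n2: n2 stop@n0
  join n6 pred n3: n3→n1 stop@n0
  join n7 pred n1: n1 stop@n0
  join n7 pred n5: n5→n2 stop@n0
  join n8 pred n5: n5→n2 stop@n0
  join n8 pred n7: n7 stop@n0
  DF(n0)=∅
  DF(n1)={n6,n7}
  DF(n2)={n2,n6,n7,n8}
  DF(n3)={n6}
  DF(n4)={n5}
  DF(n5)={n2,n7,n8}
  DF(n6)=∅
  DF(n7)={n8}
  DF(n8)=∅

φ for w: defs {n0,n1,n5,n6,n8}
  DF⁺ = {n2,n6,n7,n8}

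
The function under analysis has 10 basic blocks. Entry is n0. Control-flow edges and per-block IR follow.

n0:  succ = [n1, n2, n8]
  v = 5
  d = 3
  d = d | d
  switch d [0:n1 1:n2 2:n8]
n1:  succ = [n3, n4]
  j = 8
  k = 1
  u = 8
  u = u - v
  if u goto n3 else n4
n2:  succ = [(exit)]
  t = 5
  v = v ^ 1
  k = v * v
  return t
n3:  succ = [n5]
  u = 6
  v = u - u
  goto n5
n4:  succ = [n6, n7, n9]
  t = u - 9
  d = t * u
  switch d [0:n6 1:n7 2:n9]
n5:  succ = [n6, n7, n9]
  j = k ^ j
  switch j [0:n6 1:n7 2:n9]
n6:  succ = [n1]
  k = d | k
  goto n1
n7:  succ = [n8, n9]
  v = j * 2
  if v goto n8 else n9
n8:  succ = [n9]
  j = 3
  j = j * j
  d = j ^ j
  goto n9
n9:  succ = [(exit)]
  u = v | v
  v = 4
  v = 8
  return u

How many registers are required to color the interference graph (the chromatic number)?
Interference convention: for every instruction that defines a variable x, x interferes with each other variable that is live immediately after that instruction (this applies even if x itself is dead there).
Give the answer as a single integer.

def/use:
  n0: def={d,v} ue=∅
  n1: def={j,k,u} ue={v}
  n2: def={k,t,v} ue={v}
  n3: def={u,v} ue=∅
  n4: def={d,t} ue={u}
  n5: def={j} ue={j,k}
  n6: def={k} ue={d,k}
  n7: def={v} ue={j}
  n8: def={d,j} ue=∅
  n9: def={u,v} ue={v}

Live sets:
  n0 li=∅ lo={d,v}
  n1 li={d,v} lo={d,j,k,u,v}
  n2 li={v} lo=∅
  n3 li={d,j,k} lo={d,j,k,v}
  n4 li={j,k,u,v} lo={d,j,k,v}
  n5 li={d,j,k,v} lo={d,j,k,v}
  n6 li={d,k,v} lo={d,v}
  n7 li={j} lo={v}
  n8 li={v} lo={v}
  n9 li={v} lo=∅

Interference:
  d↔{j,k,u,v}
  j↔{d,k,t,u,v}
  k↔{d,j,t,u,v}
  t↔{j,k,u,v}
  u↔{d,j,k,t,v}
  v↔{d,j,k,t,u}

Registers:
  lower bound: {d,j,k,u,v} mutually conflict ⇒ χ ≥ 5
  assign d→c4 j→c0 k→c1 t→c4 u→c2 v→c3 — no edge inside a register ⇒ χ ≤ 5
  χ = 5

Answer: 5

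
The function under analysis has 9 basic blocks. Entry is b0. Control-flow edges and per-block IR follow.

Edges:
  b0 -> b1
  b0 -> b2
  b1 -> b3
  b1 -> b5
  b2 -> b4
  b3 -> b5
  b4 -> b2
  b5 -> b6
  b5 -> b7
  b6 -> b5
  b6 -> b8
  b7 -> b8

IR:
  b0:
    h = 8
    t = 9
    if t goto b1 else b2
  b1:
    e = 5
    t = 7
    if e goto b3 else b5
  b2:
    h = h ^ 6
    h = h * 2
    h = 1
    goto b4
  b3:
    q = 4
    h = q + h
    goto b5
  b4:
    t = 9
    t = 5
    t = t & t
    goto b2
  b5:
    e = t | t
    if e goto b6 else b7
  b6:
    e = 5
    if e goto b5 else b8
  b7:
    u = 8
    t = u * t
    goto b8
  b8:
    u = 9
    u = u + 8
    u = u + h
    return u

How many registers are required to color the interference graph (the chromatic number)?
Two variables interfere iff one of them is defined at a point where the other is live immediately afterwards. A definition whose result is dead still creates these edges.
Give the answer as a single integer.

Answer: 3

Derivation:
Block summaries:
  b0 def {h,t} use ∅
  b1 def {e,t} use ∅
  b2 def {h} use {h}
  b3 def {h,q} use {h}
  b4 def {t} use ∅
  b5 def {e} use {t}
  b6 def {e} use ∅
  b7 def {t,u} use {t}
  b8 def {u} use {h}

Backward fixpoint:
  b0 li=∅ lo={h}
  b1 li={h} lo={h,t}
  b2 li={h} lo={h}
  b3 li={h,t} lo={h,t}
  b4 li={h} lo={h}
  b5 li={h,t} lo={h,t}
  b6 li={h,t} lo={h,t}
  b7 li={h,t} lo={h}
  b8 li={h} lo=∅

Interference:
  e — {h,t}
  h — {e,q,t,u}
  q — {h,t}
  t — {e,h,q,u}
  u — {h,t}

Colouring:
  lower bound: {e,h,t} mutually conflict ⇒ χ ≥ 3
  assign e→c2 h→c0 q→c2 t→c1 u→c2 — no edge inside a register ⇒ χ ≤ 3
  χ = 3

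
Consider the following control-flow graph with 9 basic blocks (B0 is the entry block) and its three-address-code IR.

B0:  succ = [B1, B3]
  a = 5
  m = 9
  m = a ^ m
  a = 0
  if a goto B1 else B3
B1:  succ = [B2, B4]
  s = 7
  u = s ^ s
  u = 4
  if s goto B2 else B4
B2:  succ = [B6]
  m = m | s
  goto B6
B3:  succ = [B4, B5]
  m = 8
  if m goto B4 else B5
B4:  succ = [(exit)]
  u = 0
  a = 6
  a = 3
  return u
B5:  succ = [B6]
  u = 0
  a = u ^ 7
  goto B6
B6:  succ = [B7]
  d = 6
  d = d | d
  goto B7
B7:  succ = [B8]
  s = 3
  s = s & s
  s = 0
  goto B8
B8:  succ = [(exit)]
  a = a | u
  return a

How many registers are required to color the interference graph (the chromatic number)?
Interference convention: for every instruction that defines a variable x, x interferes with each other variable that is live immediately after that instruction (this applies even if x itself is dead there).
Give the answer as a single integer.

Answer: 4

Working:
Block summaries:
  B0 def {a,m} use ∅
  B1 def {s,u} use ∅
  B2 def {m} use {m,s}
  B3 def {m} use ∅
  B4 def {a,u} use ∅
  B5 def {a,u} use ∅
  B6 def {d} use ∅
  B7 def {s} use ∅
  B8 def {a} use {a,u}

Liveness:
  B0 li=∅ lo={a,m}
  B1 li={a,m} lo={a,m,s,u}
  B2 li={a,m,s,u} lo={a,u}
  B3 li=∅ lo=∅
  B4 li=∅ lo=∅
  B5 li=∅ lo={a,u}
  B6 li={a,u} lo={a,u}
  B7 li={a,u} lo={a,u}
  B8 li={a,u} lo=∅

Interference:
  a — {d,m,s,u}
  d — {a,u}
  m — {a,s,u}
  s — {a,m,u}
  u — {a,d,m,s}

Registers:
  clique {a,m,s,u} ⇒ need ≥ 4
  assign a→c0 d→c2 m→c2 s→c3 u→c1 — no edge inside a register ⇒ χ ≤ 4
  χ = 4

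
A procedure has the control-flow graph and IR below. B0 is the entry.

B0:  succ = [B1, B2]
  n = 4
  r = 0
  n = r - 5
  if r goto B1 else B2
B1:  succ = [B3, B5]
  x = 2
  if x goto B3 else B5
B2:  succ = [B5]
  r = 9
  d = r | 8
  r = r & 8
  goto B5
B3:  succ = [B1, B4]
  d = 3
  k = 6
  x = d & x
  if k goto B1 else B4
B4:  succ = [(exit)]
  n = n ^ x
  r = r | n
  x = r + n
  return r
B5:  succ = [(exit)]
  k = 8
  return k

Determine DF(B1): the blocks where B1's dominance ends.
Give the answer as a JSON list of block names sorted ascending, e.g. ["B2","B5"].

idom tree: B1←B0 B2←B0 B3←B1 B4←B3 B5←B0
Join-block Dom:
  B1: preds {B0,B3}: {B0} ∩ {B0,B1,B3} = {B0}; idom=B0
  B5: preds {B1,B2}: {B0,B1} ∩ {B0,B2} = {B0}; idom=B0

DF derivation:
  join B1 pred B0: · stop@B0
  join B1 pred B3: B3→B1 stop@B0
  join B5 pred B1: B1 stop@B0
  join B5 pred B2: B2 stop@B0
  B0: DF=∅
  B1: DF={B1,B5}
  B2: DF={B5}
  B3: DF={B1}
  B4: DF=∅
  B5: DF=∅

DF(B1) = ["B1", "B5"]

Answer: ["B1", "B5"]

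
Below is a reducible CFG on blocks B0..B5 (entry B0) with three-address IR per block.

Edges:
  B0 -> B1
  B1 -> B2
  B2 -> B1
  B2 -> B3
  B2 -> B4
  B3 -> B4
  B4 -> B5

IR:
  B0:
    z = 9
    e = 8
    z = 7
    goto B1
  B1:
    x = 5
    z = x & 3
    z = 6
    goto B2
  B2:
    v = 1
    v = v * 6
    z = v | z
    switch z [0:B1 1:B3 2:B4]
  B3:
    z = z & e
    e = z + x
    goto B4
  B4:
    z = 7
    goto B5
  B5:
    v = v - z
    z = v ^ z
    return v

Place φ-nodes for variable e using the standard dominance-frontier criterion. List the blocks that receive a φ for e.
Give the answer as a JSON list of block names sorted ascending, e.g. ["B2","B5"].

idom tree: B1←B0 B2←B1 B3←B2 B4←B2 B5←B4
Join-block Dom:
  B1: preds {B0,B2}: {B0} ∩ {B0,B1,B2} = {B0}; idom=B0
  B4: preds {B2,B3}: {B0,B1,B2} ∩ {B0,B1,B2,B3} = {B0,B1,B2}; idom=B2

DF derivation:
  B1←B0: walk · to B0
  B1←B2: walk B2→B1 to B0
  B4←B2: walk · to B2
  B4←B3: walk B3 to B2
  DF(B0)=∅
  DF(B1)={B1}
  DF(B2)={B1}
  DF(B3)={B4}
  DF(B4)=∅
  DF(B5)=∅

φ for e: defs {B0,B3}
  DF⁺ = {B4}

Answer: ["B4"]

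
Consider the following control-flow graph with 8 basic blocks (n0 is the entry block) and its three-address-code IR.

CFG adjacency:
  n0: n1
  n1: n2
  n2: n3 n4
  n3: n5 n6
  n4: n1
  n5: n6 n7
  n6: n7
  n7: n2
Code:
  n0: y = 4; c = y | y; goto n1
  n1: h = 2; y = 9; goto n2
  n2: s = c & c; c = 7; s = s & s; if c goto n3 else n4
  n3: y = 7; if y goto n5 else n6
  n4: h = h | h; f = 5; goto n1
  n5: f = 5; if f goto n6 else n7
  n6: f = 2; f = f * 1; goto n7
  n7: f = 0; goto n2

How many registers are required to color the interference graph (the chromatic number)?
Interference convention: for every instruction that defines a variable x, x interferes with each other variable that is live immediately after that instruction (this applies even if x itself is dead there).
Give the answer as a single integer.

Per-block:
  n0: {c,y} / ∅
  n1: {h,y} / ∅
  n2: {c,s} / {c}
  n3: {y} / ∅
  n4: {f,h} / {h}
  n5: {f} / ∅
  n6: {f} / ∅
  n7: {f} / ∅

Live sets:
  n0 li=∅ lo={c}
  n1 li={c} lo={c,h}
  n2 li={c,h} lo={c,h}
  n3 li={c,h} lo={c,h}
  n4 li={c,h} lo={c}
  n5 li={c,h} lo={c,h}
  n6 li={c,h} lo={c,h}
  n7 li={c,h} lo={c,h}

Interference:
  c — {f,h,s,y}
  f — {c,h}
  h — {c,f,s,y}
  s — {c,h}
  y — {c,h}

Colouring:
  lower bound: {c,f,h} mutually conflict ⇒ χ ≥ 3
  3-colouring: R0={c}  R1={h}  R2={f,s,y}
  χ = 3

Answer: 3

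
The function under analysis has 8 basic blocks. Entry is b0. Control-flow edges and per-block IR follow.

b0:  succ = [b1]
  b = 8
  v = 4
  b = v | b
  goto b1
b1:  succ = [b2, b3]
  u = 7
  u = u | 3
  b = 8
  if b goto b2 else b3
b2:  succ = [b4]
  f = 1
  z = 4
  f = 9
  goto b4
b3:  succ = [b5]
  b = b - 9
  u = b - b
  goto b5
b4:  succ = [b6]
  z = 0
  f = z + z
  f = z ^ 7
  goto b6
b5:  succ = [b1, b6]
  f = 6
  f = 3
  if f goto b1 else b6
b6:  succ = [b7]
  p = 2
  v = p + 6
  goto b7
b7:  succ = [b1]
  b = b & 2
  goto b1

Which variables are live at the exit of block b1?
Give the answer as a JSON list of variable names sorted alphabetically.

Answer: ["b"]

Working:
def/use:
  b0: def={b,v} ue=∅
  b1: def={b,u} ue=∅
  b2: def={f,z} ue=∅
  b3: def={b,u} ue={b}
  b4: def={f,z} ue=∅
  b5: def={f} ue=∅
  b6: def={p,v} ue=∅
  b7: def={b} ue={b}

Live sets:
  b0: in=∅ out=∅
  b1: in=∅ out={b}
  b2: in={b} out={b}
  b3: in={b} out={b}
  b4: in={b} out={b}
  b5: in={b} out={b}
  b6: in={b} out={b}
  b7: in={b} out=∅

live-out(b1) = ["b"]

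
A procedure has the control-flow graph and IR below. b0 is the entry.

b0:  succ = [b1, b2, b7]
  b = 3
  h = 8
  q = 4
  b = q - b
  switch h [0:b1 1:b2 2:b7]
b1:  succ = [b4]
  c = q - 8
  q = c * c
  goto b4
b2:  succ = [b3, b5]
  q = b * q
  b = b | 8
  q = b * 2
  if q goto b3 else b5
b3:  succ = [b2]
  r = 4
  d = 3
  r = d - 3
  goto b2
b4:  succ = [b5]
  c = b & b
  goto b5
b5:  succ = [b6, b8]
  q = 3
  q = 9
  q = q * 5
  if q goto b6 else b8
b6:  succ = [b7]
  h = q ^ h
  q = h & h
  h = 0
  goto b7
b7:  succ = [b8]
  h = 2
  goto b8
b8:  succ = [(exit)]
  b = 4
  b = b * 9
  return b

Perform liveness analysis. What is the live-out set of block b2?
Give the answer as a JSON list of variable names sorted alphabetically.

Answer: ["b", "h", "q"]

Analysis:
def/use:
  b0: {b,h,q} / ∅
  b1: {c,q} / {q}
  b2: {b,q} / {b,q}
  b3: {d,r} / ∅
  b4: {c} / {b}
  b5: {q} / ∅
  b6: {h,q} / {h,q}
  b7: {h} / ∅
  b8: {b} / ∅

Liveness:
  b0 li=∅ lo={b,h,q}
  b1 li={b,h,q} lo={b,h}
  b2 li={b,h,q} lo={b,h,q}
  b3 li={b,h,q} lo={b,h,q}
  b4 li={b,h} lo={h}
  b5 li={h} lo={h,q}
  b6 li={h,q} lo=∅
  b7 li=∅ lo=∅
  b8 li=∅ lo=∅

live-out(b2) = ["b", "h", "q"]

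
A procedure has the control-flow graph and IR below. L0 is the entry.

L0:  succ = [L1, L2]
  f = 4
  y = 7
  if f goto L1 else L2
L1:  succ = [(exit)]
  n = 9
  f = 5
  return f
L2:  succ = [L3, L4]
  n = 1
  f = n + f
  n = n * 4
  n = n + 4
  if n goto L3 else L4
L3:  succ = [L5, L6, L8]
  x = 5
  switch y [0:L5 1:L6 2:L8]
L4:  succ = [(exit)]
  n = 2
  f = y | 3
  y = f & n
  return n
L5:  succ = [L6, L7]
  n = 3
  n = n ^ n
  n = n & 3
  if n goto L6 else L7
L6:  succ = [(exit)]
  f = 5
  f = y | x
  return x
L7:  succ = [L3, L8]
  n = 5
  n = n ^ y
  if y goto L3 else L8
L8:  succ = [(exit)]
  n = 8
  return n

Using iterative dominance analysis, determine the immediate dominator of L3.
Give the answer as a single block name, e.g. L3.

Answer: L2

Analysis:
idom tree: L1←L0 L2←L0 L3←L2 L4←L2 L5←L3 L6←L3 L7←L5 L8←L3
Dom∩ at merges:
  L3: preds {L2,L7}: {L0,L2} ∩ {L0,L2,L3,L5,L7} = {L0,L2}; idom=L2
  L6: preds {L3,L5}: {L0,L2,L3} ∩ {L0,L2,L3,L5} = {L0,L2,L3}; idom=L3
  L8: preds {L3,L7}: {L0,L2,L3} ∩ {L0,L2,L3,L5,L7} = {L0,L2,L3}; idom=L3

idom(L3) = L2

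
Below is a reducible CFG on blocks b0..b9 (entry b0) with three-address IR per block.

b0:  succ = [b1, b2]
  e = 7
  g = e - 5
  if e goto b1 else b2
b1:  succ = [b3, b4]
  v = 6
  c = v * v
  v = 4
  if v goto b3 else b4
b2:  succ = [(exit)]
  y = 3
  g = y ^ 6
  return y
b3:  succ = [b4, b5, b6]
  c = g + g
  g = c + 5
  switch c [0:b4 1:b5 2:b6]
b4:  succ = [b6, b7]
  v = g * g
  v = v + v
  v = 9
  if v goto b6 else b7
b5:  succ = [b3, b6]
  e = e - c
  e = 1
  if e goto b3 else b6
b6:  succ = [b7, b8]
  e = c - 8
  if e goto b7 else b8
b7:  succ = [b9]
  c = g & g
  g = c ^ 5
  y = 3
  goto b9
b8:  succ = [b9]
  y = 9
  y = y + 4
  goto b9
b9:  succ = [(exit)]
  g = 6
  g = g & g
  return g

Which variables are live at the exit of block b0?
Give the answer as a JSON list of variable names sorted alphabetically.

Block summaries:
  b0: def={e,g} ue=∅
  b1: def={c,v} ue=∅
  b2: def={g,y} ue=∅
  b3: def={c,g} ue={g}
  b4: def={v} ue={g}
  b5: def={e} ue={c,e}
  b6: def={e} ue={c}
  b7: def={c,g,y} ue={g}
  b8: def={y} ue=∅
  b9: def={g} ue=∅

Liveness:
  b0: in=∅ out={e,g}
  b1: in={e,g} out={c,e,g}
  b2: in=∅ out=∅
  b3: in={e,g} out={c,e,g}
  b4: in={c,g} out={c,g}
  b5: in={c,e,g} out={c,e,g}
  b6: in={c,g} out={g}
  b7: in={g} out=∅
  b8: in=∅ out=∅
  b9: in=∅ out=∅

live-out(b0) = ["e", "g"]

Answer: ["e", "g"]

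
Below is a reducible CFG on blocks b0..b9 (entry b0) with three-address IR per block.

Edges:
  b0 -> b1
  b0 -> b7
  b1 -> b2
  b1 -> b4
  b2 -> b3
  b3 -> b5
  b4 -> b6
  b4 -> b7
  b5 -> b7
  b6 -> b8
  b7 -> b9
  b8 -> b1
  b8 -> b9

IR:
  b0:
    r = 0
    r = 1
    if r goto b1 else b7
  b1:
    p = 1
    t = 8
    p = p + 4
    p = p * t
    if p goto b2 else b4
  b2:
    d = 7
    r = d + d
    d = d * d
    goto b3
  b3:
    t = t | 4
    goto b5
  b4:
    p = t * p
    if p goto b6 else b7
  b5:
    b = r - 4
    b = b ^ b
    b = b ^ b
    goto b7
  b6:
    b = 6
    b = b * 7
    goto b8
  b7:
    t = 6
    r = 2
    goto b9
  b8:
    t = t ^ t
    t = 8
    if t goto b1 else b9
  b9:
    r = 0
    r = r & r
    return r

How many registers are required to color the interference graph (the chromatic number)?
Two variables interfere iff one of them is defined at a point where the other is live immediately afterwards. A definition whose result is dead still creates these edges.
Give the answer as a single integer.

Answer: 3

Analysis:
Block summaries:
  b0 def {r} use ∅
  b1 def {p,t} use ∅
  b2 def {d,r} use ∅
  b3 def {t} use {t}
  b4 def {p} use {p,t}
  b5 def {b} use {r}
  b6 def {b} use ∅
  b7 def {r,t} use ∅
  b8 def {t} use {t}
  b9 def {r} use ∅

Backward fixpoint:
  live b0: ∅→∅
  live b1: ∅→{p,t}
  live b2: {t}→{r,t}
  live b3: {r,t}→{r}
  live b4: {p,t}→{t}
  live b5: {r}→∅
  live b6: {t}→{t}
  live b7: ∅→∅
  live b8: {t}→∅
  live b9: ∅→∅

Interfere edges:
  b: {t}
  d: {r,t}
  p: {t}
  r: {d,t}
  t: {b,d,p,r}

Colouring:
  clique {d,r,t} ⇒ need ≥ 3
  assign b→r1 d→r1 p→r1 r→r2 t→r0 — no edge inside a register ⇒ χ ≤ 3
  χ = 3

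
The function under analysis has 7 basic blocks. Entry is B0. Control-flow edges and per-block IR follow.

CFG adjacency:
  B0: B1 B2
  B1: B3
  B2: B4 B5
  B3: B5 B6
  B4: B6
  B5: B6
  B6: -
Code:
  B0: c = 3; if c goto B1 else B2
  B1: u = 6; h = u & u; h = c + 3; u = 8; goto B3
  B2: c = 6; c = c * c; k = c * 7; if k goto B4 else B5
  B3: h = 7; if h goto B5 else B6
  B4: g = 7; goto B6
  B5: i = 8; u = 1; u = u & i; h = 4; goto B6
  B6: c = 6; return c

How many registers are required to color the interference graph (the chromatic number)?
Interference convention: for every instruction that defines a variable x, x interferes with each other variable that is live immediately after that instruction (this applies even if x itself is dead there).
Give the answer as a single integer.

Answer: 2

Derivation:
Block summaries:
  B0: def={c} ue=∅
  B1: def={h,u} ue={c}
  B2: def={c,k} ue=∅
  B3: def={h} ue=∅
  B4: def={g} ue=∅
  B5: def={h,i,u} ue=∅
  B6: def={c} ue=∅

Backward fixpoint:
  B0: in=∅ out={c}
  B1: in={c} out=∅
  B2: in=∅ out=∅
  B3: in=∅ out=∅
  B4: in=∅ out=∅
  B5: in=∅ out=∅
  B6: in=∅ out=∅

Conflict graph:
  c — {h,u}
  g — ∅
  h — {c}
  i — {u}
  k — ∅
  u — {c,i}

Registers:
  {c,h} pairwise interfere (2-clique) ⇒ χ ≥ 2
  assign c→c0 g→c0 h→c1 i→c0 k→c0 u→c1 — no edge inside a register ⇒ χ ≤ 2
  χ = 2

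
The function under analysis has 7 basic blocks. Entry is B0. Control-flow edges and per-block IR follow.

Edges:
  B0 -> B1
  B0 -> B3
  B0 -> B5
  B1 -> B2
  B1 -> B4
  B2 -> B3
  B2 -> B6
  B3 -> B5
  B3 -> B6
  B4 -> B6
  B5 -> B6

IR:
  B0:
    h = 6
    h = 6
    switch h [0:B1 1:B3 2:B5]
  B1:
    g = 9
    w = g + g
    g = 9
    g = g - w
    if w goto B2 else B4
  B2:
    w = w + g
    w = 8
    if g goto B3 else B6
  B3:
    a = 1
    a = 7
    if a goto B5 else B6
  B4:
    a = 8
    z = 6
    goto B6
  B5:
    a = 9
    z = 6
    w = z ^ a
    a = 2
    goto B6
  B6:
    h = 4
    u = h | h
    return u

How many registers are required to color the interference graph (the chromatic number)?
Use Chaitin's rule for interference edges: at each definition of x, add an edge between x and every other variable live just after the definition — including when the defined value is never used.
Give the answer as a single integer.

Block summaries:
  B0 def {h} use ∅
  B1 def {g,w} use ∅
  B2 def {w} use {g,w}
  B3 def {a} use ∅
  B4 def {a,z} use ∅
  B5 def {a,w,z} use ∅
  B6 def {h,u} use ∅

Liveness:
  live B0: ∅→∅
  live B1: ∅→{g,w}
  live B2: {g,w}→∅
  live B3: ∅→∅
  live B4: ∅→∅
  live B5: ∅→∅
  live B6: ∅→∅

Conflict graph:
  a — {z}
  g — {w}
  h — ∅
  u — ∅
  w — {g}
  z — {a}

Colouring:
  lower bound: {a,z} mutually conflict ⇒ χ ≥ 2
  2-colouring: R0={a,g,h,u}  R1={w,z}
  χ = 2

Answer: 2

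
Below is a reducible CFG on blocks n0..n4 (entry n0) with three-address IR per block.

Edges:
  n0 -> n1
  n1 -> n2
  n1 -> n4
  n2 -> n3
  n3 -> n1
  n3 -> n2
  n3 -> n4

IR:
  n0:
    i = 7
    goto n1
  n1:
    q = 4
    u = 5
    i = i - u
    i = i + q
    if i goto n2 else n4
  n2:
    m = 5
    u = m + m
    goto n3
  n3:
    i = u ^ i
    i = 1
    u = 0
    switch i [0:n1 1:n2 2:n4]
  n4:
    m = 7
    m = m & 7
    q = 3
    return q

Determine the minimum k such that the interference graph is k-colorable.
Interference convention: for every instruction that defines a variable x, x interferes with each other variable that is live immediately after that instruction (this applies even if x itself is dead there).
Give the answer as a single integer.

def/use:
  n0: {i} / ∅
  n1: {i,q,u} / {i}
  n2: {m,u} / ∅
  n3: {i,u} / {i,u}
  n4: {m,q} / ∅

Live sets:
  live n0: ∅→{i}
  live n1: {i}→{i}
  live n2: {i}→{i,u}
  live n3: {i,u}→{i}
  live n4: ∅→∅

Conflict graph:
  i — {m,q,u}
  m — {i}
  q — {i,u}
  u — {i,q}

Colouring:
  clique {i,q,u} ⇒ need ≥ 3
  assign i→r0 m→r1 q→r1 u→r2 — no edge inside a register ⇒ χ ≤ 3
  χ = 3

Answer: 3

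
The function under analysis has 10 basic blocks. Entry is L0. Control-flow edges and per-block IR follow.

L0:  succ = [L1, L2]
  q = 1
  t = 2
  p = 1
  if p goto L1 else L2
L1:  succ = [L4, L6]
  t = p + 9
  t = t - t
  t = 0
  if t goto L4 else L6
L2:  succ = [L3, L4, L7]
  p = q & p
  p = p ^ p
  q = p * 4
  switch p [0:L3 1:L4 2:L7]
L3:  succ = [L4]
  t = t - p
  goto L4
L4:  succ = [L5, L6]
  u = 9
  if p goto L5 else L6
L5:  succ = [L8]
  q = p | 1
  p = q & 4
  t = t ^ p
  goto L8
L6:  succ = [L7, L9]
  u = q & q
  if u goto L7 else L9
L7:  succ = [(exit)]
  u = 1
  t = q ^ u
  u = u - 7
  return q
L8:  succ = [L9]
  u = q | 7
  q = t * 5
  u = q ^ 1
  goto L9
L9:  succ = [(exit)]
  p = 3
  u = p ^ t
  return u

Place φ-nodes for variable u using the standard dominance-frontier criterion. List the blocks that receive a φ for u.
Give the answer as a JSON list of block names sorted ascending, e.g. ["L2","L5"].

idom tree: L1←L0 L2←L0 L3←L2 L4←L0 L5←L4 L6←L0 L7←L0 L8←L5 L9←L0
Dom∩ at merges:
  L4: preds {L1,L2,L3}: {L0,L1} ∩ {L0,L2} ∩ {L0,L2,L3} = {L0}; idom=L0
  L6: preds {L1,L4}: {L0,L1} ∩ {L0,L4} = {L0}; idom=L0
  L7: preds {L2,L6}: {L0,L2} ∩ {L0,L6} = {L0}; idom=L0
  L9: preds {L6,L8}: {L0,L6} ∩ {L0,L4,L5,L8} = {L0}; idom=L0

Frontier:
  join L4 pred L1: L1 stop@L0
  join L4 pred L2: L2 stop@L0
  join L4 pred L3: L3→L2 stop@L0
  join L6 pred L1: L1 stop@L0
  join L6 pred L4: L4 stop@L0
  join L7 pred L2: L2 stop@L0
  join L7 pred L6: L6 stop@L0
  join L9 pred L6: L6 stop@L0
  join L9 pred L8: L8→L5→L4 stop@L0
  L0 → ∅
  L1 → {L4,L6}
  L2 → {L4,L7}
  L3 → {L4}
  L4 → {L6,L9}
  L5 → {L9}
  L6 → {L7,L9}
  L7 → ∅
  L8 → {L9}
  L9 → ∅

φ for u: defs {L4,L6,L7,L8,L9}
  DF⁺ = {L6,L7,L9}

Answer: ["L6", "L7", "L9"]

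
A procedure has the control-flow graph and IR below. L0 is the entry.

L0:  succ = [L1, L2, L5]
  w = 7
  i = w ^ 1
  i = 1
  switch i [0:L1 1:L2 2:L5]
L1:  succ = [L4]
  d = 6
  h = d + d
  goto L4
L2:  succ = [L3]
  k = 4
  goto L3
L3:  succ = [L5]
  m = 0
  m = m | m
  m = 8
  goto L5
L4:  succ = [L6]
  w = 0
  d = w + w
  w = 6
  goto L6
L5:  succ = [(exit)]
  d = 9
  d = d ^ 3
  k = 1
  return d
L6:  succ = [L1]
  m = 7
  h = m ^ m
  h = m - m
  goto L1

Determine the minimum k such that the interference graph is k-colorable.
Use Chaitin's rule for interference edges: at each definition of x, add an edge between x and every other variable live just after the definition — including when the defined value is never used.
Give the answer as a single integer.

Answer: 2

Working:
def/use:
  L0: def={i,w} ue=∅
  L1: def={d,h} ue=∅
  L2: def={k} ue=∅
  L3: def={m} ue=∅
  L4: def={d,w} ue=∅
  L5: def={d,k} ue=∅
  L6: def={h,m} ue=∅

Live sets:
  L0: in=∅ out=∅
  L1: in=∅ out=∅
  L2: in=∅ out=∅
  L3: in=∅ out=∅
  L4: in=∅ out=∅
  L5: in=∅ out=∅
  L6: in=∅ out=∅

Interfere edges:
  d — {k}
  h — {m}
  i — ∅
  k — {d}
  m — {h}
  w — ∅

Colouring:
  clique {d,k} ⇒ need ≥ 2
  2-colouring: r0={d,h,i,w}  r1={k,m}
  χ = 2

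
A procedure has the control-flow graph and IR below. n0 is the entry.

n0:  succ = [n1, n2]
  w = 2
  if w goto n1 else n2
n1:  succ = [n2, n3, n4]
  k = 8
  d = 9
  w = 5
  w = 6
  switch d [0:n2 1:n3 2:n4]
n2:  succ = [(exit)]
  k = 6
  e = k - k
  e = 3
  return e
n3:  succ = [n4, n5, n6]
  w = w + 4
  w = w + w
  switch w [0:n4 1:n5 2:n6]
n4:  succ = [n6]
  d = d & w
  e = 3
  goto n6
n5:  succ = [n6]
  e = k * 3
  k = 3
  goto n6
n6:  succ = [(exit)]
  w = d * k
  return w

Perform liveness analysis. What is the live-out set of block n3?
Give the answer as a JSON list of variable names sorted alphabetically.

def/use:
  n0: {w} / ∅
  n1: {d,k,w} / ∅
  n2: {e,k} / ∅
  n3: {w} / {w}
  n4: {d,e} / {d,w}
  n5: {e,k} / {k}
  n6: {w} / {d,k}

Live sets:
  live n0: ∅→∅
  live n1: ∅→{d,k,w}
  live n2: ∅→∅
  live n3: {d,k,w}→{d,k,w}
  live n4: {d,k,w}→{d,k}
  live n5: {d,k}→{d,k}
  live n6: {d,k}→∅

live-out(n3) = ["d", "k", "w"]

Answer: ["d", "k", "w"]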